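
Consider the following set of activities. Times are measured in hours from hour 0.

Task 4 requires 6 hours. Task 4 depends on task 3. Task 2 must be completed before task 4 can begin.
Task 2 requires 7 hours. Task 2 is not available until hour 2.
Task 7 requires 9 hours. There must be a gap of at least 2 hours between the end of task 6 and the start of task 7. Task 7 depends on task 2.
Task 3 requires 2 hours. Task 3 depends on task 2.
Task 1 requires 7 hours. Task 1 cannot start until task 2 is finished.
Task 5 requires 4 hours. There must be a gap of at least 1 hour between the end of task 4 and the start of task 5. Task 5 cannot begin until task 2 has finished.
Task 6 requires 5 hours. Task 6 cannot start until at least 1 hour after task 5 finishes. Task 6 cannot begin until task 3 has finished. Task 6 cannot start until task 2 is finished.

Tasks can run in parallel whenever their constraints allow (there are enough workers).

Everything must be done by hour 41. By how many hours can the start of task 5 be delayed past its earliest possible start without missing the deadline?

2

Task 2 waits on its own release at hour 2, so it starts at hour 2 and finishes at 2 + 7 = hour 9.
After task 2 (finishes hour 9), task 3 can start at hour 9 and finishes at hour 11.
Task 4 needs all of task 3 (finishes hour 11); task 2 (finishes hour 9). That puts its earliest start at hour 11; it finishes at 11 + 6 = hour 17.
Task 5 cannot start until task 4 (finishes hour 17, plus 1-hour gap → hour 18); task 2 (finishes hour 9). The controlling bound is hour 18, so task 5 finishes at 18 + 4 = hour 22.

Working backward from the deadline:
To finish by hour 41, task 7 (duration 9) must start no later than hour 32.
Since task 7 (must start by hour 32, minus 2-hour gap → hour 30) depends on it, task 6 must finish by hour 30. Backing off its 5-hour duration gives a latest start of hour 25.
Task 5 feeds into task 6 (must start by hour 25, minus 1-hour gap → hour 24); so task 5 must finish by hour 24 and therefore start by hour 20.
So task 5 can start as early as hour 18 and as late as hour 20, giving 20 − 18 = 2 hours of slack.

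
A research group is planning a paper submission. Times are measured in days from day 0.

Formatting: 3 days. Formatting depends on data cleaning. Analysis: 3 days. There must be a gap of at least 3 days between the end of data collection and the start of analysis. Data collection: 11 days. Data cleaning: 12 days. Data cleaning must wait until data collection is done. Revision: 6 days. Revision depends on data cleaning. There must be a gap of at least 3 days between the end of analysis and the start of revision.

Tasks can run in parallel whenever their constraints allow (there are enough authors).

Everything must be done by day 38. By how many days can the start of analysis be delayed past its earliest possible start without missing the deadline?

Data collection can start immediately at day 0; it finishes at day 11.
Analysis cannot begin until data collection (finishes day 11, plus 3-day gap → day 14). It runs from day 14 to 14 + 3 = day 17.

Working backward from the deadline:
To finish by day 38, revision (duration 6) must start no later than day 32.
Analysis must finish before revision (must start by day 32, minus 3-day gap → day 29). With a 3-day duration, analysis must start by 29 − 3 = day 26.
So analysis can start as early as day 14 and as late as day 26, giving 26 − 14 = 12 days of slack.

12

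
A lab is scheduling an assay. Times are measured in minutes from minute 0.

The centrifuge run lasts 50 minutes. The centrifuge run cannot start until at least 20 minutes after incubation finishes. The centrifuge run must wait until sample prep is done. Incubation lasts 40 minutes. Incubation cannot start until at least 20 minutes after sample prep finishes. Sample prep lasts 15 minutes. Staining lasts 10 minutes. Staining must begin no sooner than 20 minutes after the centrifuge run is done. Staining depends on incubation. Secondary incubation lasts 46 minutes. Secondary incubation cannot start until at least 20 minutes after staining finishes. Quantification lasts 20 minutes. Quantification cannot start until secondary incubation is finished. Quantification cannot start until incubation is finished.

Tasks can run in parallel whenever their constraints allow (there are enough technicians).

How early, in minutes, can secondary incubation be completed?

241

Sample prep has no prerequisites, so it starts at minute 0 and finishes at minute 15.
Incubation cannot begin until sample prep (finishes minute 15, plus 20-minute gap → minute 35). It runs from minute 35 to 35 + 40 = minute 75.
The centrifuge run has to wait for incubation (finishes minute 75, plus 20-minute gap → minute 95); sample prep (finishes minute 15). The latest of these is minute 95, so the centrifuge run runs minute 95 to 95 + 50 = minute 145.
Staining has to wait for the centrifuge run (finishes minute 145, plus 20-minute gap → minute 165); incubation (finishes minute 75). The latest of these is minute 165, so staining runs minute 165 to 165 + 10 = minute 175.
Secondary incubation cannot begin until staining (finishes minute 175, plus 20-minute gap → minute 195). It runs from minute 195 to 195 + 46 = minute 241.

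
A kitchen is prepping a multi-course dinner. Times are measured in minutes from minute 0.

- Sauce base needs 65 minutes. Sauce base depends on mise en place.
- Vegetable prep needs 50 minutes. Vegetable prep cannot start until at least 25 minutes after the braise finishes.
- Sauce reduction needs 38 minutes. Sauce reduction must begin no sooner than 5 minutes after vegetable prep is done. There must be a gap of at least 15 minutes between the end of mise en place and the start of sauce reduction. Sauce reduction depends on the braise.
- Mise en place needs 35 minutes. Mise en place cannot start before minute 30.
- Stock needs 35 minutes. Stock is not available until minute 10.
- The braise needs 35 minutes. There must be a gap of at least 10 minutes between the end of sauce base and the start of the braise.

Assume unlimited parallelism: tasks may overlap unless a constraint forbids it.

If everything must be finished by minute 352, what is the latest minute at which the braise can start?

To finish by minute 352, sauce reduction (duration 38) must start no later than minute 314.
Vegetable prep feeds into sauce reduction (must start by minute 314, minus 5-minute gap → minute 309); so vegetable prep must finish by minute 309 and therefore start by minute 259.
The braise must finish in time for vegetable prep (must start by minute 259, minus 25-minute gap → minute 234); sauce reduction (must start by minute 314). The tightest is minute 234, so the braise must start by 234 − 35 = minute 199.

199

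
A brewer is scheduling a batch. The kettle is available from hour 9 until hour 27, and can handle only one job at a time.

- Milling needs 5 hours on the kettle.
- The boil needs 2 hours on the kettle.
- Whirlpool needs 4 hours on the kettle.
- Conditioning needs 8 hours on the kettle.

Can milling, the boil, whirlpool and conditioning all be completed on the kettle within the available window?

The kettle window is 27 − 9 = 18 hours.
Running back to back, the jobs need 5 + 2 + 4 + 8 = 19 hours on the kettle.
Since 19 > 18, they cannot all fit.

No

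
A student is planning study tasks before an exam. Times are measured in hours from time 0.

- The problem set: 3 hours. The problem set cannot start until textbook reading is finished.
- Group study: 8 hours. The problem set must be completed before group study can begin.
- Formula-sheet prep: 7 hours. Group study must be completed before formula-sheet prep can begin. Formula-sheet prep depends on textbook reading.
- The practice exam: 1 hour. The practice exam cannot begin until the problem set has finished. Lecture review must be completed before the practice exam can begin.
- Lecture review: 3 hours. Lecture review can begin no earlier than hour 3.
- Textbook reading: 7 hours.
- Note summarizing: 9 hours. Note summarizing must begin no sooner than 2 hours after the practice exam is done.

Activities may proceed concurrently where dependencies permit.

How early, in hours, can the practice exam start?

10

After its own release at hour 3, lecture review can start at hour 3 and finishes at hour 6.
Textbook reading has no prerequisites, so it starts at hour 0 and finishes at hour 7.
The problem set waits on textbook reading (finishes hour 7), so it starts at hour 7 and finishes at 7 + 3 = hour 10.
The practice exam waits on the problem set (finishes hour 10); lecture review (finishes hour 6). The latest of these is hour 10, which is the earliest the practice exam can start.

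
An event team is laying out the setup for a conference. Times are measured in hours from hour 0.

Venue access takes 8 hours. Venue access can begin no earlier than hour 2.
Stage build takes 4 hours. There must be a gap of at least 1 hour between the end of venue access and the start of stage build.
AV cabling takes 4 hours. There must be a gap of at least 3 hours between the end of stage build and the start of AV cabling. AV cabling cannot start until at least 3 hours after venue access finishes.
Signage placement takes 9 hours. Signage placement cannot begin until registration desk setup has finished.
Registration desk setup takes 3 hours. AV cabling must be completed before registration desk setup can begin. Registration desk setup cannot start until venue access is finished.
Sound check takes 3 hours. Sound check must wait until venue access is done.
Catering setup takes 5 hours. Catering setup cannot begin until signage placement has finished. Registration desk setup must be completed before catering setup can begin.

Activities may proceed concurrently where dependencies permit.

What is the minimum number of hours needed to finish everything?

Venue access waits on its own release at hour 2, so it starts at hour 2 and finishes at 2 + 8 = hour 10.
After venue access (finishes hour 10), sound check can start at hour 10 and finishes at hour 13.
After venue access (finishes hour 10, plus 1-hour gap → hour 11), stage build can start at hour 11 and finishes at hour 15.
AV cabling cannot start until stage build (finishes hour 15, plus 3-hour gap → hour 18); venue access (finishes hour 10, plus 3-hour gap → hour 13). The controlling bound is hour 18, so AV cabling finishes at 18 + 4 = hour 22.
For registration desk setup: AV cabling (finishes hour 22); venue access (finishes hour 10). Taking the maximum gives a start of hour 22, and it finishes at 22 + 3 = hour 25.
Signage placement cannot begin until registration desk setup (finishes hour 25). It runs from hour 25 to 25 + 9 = hour 34.
Catering setup cannot start until signage placement (finishes hour 34); registration desk setup (finishes hour 25). The controlling bound is hour 34, so catering setup finishes at 34 + 5 = hour 39.
All tasks are finished once the last one completes. Finish times: Venue access at 10, Stage build at 15, AV cabling at 22, Registration desk setup at 25, Signage placement at 34, Catering setup at 39, Sound check at 13. The latest is hour 39.

39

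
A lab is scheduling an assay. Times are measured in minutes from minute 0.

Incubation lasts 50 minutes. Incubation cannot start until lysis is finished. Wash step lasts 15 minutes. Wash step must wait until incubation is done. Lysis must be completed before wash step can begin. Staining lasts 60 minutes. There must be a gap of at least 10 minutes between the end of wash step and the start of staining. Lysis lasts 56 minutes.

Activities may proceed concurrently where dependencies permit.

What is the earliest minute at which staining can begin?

131

Lysis has no prerequisites, so it starts at minute 0 and finishes at minute 56.
Incubation cannot begin until lysis (finishes minute 56). It runs from minute 56 to 56 + 50 = minute 106.
Wash step needs all of incubation (finishes minute 106); lysis (finishes minute 56). That puts its earliest start at minute 106; it finishes at 106 + 15 = minute 121.
Staining waits on wash step (finishes minute 121, plus 10-minute gap → minute 131), so the earliest it can start is minute 131.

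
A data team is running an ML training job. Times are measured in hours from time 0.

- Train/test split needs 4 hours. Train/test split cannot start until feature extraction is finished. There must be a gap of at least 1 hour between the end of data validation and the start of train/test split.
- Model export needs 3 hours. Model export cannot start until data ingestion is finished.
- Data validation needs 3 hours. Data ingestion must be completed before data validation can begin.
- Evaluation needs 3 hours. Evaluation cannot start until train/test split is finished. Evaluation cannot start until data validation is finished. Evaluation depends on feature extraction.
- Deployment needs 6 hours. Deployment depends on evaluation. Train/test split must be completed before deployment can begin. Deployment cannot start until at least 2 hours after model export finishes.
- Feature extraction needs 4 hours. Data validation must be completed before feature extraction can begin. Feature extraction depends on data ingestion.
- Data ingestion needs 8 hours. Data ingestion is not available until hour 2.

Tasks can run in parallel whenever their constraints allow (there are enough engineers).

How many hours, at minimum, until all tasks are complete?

Data ingestion cannot begin until its own release at hour 2. It runs from hour 2 to 2 + 8 = hour 10.
Model export waits on data ingestion (finishes hour 10), so it starts at hour 10 and finishes at 10 + 3 = hour 13.
After data ingestion (finishes hour 10), data validation can start at hour 10 and finishes at hour 13.
For feature extraction: data validation (finishes hour 13); data ingestion (finishes hour 10). Taking the maximum gives a start of hour 13, and it finishes at 13 + 4 = hour 17.
For train/test split: feature extraction (finishes hour 17); data validation (finishes hour 13, plus 1-hour gap → hour 14). Taking the maximum gives a start of hour 17, and it finishes at 17 + 4 = hour 21.
Evaluation needs all of train/test split (finishes hour 21); data validation (finishes hour 13); feature extraction (finishes hour 17). That puts its earliest start at hour 21; it finishes at 21 + 3 = hour 24.
Deployment has to wait for evaluation (finishes hour 24); train/test split (finishes hour 21); model export (finishes hour 13, plus 2-hour gap → hour 15). The latest of these is hour 24, so deployment runs hour 24 to 24 + 6 = hour 30.
All tasks are finished once the last one completes. Finish times: Data ingestion at 10, Data validation at 13, Feature extraction at 17, Train/test split at 21, Evaluation at 24, Model export at 13, Deployment at 30. The latest is hour 30.

30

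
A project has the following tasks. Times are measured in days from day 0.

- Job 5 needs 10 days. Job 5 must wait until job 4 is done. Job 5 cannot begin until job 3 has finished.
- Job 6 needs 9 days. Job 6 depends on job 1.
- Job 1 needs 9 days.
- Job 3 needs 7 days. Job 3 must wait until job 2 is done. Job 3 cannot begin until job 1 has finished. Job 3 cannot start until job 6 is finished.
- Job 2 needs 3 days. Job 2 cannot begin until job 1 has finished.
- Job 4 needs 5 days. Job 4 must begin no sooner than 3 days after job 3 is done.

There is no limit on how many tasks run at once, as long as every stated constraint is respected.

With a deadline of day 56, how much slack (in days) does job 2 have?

19

Job 1 can start immediately at day 0; it finishes at day 9.
Job 2 cannot begin until job 1 (finishes day 9). It runs from day 9 to 9 + 3 = day 12.

Working backward from the deadline:
Job 5 must finish by day 56; it takes 10 days, so it must start by 56 − 10 = day 46.
Since job 5 (must start by day 46) depends on it, job 4 must finish by day 46. Backing off its 5-day duration gives a latest start of day 41.
Job 3 must finish in time for job 4 (must start by day 41, minus 3-day gap → day 38); job 5 (must start by day 46). The tightest is day 38, so job 3 must start by 38 − 7 = day 31.
Job 2 must finish before job 3 (must start by day 31). With a 3-day duration, job 2 must start by 31 − 3 = day 28.
So job 2 can start as early as day 9 and as late as day 28, giving 28 − 9 = 19 days of slack.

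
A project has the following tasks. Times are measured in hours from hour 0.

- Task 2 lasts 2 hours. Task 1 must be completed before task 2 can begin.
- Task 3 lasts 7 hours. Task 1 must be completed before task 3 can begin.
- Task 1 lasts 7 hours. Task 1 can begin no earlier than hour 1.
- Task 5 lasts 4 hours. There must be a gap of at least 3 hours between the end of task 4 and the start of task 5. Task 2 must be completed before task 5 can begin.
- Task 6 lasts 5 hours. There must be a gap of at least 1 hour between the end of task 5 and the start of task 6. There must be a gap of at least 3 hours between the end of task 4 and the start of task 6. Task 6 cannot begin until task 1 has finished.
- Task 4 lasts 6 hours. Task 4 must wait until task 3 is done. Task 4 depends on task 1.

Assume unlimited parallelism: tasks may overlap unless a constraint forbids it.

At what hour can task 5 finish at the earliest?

28

Task 1 waits on its own release at hour 1, so it starts at hour 1 and finishes at 1 + 7 = hour 8.
Task 3 cannot begin until task 1 (finishes hour 8). It runs from hour 8 to 8 + 7 = hour 15.
Task 4 has to wait for task 3 (finishes hour 15); task 1 (finishes hour 8). The latest of these is hour 15, so task 4 runs hour 15 to 15 + 6 = hour 21.
After task 1 (finishes hour 8), task 2 can start at hour 8 and finishes at hour 10.
For task 5: task 4 (finishes hour 21, plus 3-hour gap → hour 24); task 2 (finishes hour 10). Taking the maximum gives a start of hour 24, and it finishes at 24 + 4 = hour 28.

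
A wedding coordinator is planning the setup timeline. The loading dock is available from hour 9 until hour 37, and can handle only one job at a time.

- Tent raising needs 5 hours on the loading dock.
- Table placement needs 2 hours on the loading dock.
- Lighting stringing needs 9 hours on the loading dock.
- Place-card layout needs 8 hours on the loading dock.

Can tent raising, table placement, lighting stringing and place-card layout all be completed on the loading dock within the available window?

The loading dock window is 37 − 9 = 28 hours.
Running back to back, the jobs need 5 + 2 + 9 + 8 = 24 hours on the loading dock.
Since 24 ≤ 28, they fit within the window.

Yes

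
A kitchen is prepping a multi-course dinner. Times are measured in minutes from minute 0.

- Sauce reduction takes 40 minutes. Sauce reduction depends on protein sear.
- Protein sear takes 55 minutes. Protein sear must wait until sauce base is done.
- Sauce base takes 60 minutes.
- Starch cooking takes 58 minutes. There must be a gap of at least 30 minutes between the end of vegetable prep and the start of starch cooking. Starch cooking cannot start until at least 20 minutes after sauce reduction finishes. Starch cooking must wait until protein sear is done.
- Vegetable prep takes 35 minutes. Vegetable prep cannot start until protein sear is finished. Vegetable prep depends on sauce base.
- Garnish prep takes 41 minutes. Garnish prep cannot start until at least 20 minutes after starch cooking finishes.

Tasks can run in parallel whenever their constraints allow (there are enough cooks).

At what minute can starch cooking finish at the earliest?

Nothing blocks sauce base, so it runs from minute 0 to minute 60.
Protein sear waits on sauce base (finishes minute 60), so it starts at minute 60 and finishes at 60 + 55 = minute 115.
Sauce reduction cannot begin until protein sear (finishes minute 115). It runs from minute 115 to 115 + 40 = minute 155.
For vegetable prep: protein sear (finishes minute 115); sauce base (finishes minute 60). Taking the maximum gives a start of minute 115, and it finishes at 115 + 35 = minute 150.
Starch cooking cannot start until vegetable prep (finishes minute 150, plus 30-minute gap → minute 180); sauce reduction (finishes minute 155, plus 20-minute gap → minute 175); protein sear (finishes minute 115). The controlling bound is minute 180, so starch cooking finishes at 180 + 58 = minute 238.

238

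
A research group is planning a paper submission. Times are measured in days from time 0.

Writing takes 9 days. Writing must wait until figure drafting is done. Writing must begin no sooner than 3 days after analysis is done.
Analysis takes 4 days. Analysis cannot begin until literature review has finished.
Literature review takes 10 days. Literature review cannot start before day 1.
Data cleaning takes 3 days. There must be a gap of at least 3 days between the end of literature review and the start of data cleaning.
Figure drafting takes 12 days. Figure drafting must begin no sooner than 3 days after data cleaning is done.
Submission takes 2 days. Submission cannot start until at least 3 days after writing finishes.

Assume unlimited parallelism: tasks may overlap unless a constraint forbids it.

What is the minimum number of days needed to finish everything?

After its own release at day 1, literature review can start at day 1 and finishes at day 11.
Analysis waits on literature review (finishes day 11), so it starts at day 11 and finishes at 11 + 4 = day 15.
After literature review (finishes day 11, plus 3-day gap → day 14), data cleaning can start at day 14 and finishes at day 17.
Figure drafting cannot begin until data cleaning (finishes day 17, plus 3-day gap → day 20). It runs from day 20 to 20 + 12 = day 32.
Writing cannot start until figure drafting (finishes day 32); analysis (finishes day 15, plus 3-day gap → day 18). The controlling bound is day 32, so writing finishes at 32 + 9 = day 41.
After writing (finishes day 41, plus 3-day gap → day 44), submission can start at day 44 and finishes at day 46.
All tasks are finished once the last one completes. Finish times: Literature review at 11, Data cleaning at 17, Analysis at 15, Figure drafting at 32, Writing at 41, Submission at 46. The latest is day 46.

46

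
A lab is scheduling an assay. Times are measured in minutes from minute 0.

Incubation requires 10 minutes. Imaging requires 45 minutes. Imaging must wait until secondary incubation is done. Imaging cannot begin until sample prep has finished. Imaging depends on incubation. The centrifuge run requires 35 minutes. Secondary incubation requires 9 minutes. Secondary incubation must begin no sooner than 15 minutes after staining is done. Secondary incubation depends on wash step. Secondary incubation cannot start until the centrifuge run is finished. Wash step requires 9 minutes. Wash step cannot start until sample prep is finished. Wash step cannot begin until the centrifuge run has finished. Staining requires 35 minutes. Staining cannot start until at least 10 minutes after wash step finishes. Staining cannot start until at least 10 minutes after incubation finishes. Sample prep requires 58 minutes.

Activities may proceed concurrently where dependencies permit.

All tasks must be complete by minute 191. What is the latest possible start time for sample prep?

10

Nothing follows imaging; the deadline of minute 191 is its only limit. It must start by 191 − 45 = minute 146.
Since imaging (must start by minute 146) depends on it, secondary incubation must finish by minute 146. Backing off its 9-minute duration gives a latest start of minute 137.
Since secondary incubation (must start by minute 137, minus 15-minute gap → minute 122) depends on it, staining must finish by minute 122. Backing off its 35-minute duration gives a latest start of minute 87.
For wash step: staining (must start by minute 87, minus 10-minute gap → minute 77); secondary incubation (must start by minute 137). The most restrictive is minute 77; with a 9-minute duration, wash step must start by minute 68.
Sample prep must finish in time for wash step (must start by minute 68); imaging (must start by minute 146). The tightest is minute 68, so sample prep must start by 68 − 58 = minute 10.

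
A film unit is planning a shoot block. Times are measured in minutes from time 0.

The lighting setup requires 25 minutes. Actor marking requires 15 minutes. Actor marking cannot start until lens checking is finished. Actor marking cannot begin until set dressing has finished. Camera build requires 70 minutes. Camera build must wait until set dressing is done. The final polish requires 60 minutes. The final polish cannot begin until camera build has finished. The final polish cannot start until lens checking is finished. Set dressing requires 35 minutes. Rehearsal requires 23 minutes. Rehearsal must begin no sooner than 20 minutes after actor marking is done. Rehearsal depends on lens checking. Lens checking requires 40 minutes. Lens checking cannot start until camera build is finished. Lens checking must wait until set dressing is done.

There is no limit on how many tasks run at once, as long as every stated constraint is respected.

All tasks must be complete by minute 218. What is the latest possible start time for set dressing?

13

To finish by minute 218, rehearsal (duration 23) must start no later than minute 195.
Actor marking has to be done before rehearsal (must start by minute 195, minus 20-minute gap → minute 175). That means finishing by minute 175, i.e. starting by 175 − 15 = minute 160.
To finish by minute 218, the final polish (duration 60) must start no later than minute 158.
Lens checking has several dependents: actor marking (must start by minute 160); rehearsal (must start by minute 195); the final polish (must start by minute 158). The earliest of those limits is minute 158, so lens checking must start by 158 − 40 = minute 118.
For camera build: lens checking (must start by minute 118); the final polish (must start by minute 158). The most restrictive is minute 118; with a 70-minute duration, camera build must start by minute 48.
Set dressing has several dependents: camera build (must start by minute 48); lens checking (must start by minute 118); actor marking (must start by minute 160). The earliest of those limits is minute 48, so set dressing must start by 48 − 35 = minute 13.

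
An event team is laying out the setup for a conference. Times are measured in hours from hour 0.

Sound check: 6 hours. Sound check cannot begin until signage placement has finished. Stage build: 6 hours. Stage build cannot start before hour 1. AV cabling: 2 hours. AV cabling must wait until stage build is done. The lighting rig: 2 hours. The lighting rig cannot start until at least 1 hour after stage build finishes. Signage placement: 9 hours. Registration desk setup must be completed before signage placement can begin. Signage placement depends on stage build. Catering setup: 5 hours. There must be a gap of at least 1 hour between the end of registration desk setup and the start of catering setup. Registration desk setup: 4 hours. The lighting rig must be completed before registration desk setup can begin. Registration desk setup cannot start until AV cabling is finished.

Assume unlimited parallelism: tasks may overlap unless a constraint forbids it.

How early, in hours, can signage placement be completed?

23

After its own release at hour 1, stage build can start at hour 1 and finishes at hour 7.
AV cabling cannot begin until stage build (finishes hour 7). It runs from hour 7 to 7 + 2 = hour 9.
After stage build (finishes hour 7, plus 1-hour gap → hour 8), the lighting rig can start at hour 8 and finishes at hour 10.
Registration desk setup needs all of the lighting rig (finishes hour 10); AV cabling (finishes hour 9). That puts its earliest start at hour 10; it finishes at 10 + 4 = hour 14.
Signage placement has to wait for registration desk setup (finishes hour 14); stage build (finishes hour 7). The latest of these is hour 14, so signage placement runs hour 14 to 14 + 9 = hour 23.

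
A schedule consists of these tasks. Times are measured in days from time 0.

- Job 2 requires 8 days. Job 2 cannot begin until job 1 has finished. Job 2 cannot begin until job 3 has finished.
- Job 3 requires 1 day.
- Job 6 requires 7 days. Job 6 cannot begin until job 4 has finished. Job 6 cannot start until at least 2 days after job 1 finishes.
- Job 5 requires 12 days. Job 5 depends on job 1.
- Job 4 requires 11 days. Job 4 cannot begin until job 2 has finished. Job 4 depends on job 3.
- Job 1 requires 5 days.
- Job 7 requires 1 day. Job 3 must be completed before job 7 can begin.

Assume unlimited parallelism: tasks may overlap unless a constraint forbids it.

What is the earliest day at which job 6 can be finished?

Job 3 has no prerequisites, so it starts at day 0 and finishes at day 1.
Nothing blocks job 1, so it runs from day 0 to day 5.
Job 2 needs all of job 1 (finishes day 5); job 3 (finishes day 1). That puts its earliest start at day 5; it finishes at 5 + 8 = day 13.
For job 4: job 2 (finishes day 13); job 3 (finishes day 1). Taking the maximum gives a start of day 13, and it finishes at 13 + 11 = day 24.
Job 6 cannot start until job 4 (finishes day 24); job 1 (finishes day 5, plus 2-day gap → day 7). The controlling bound is day 24, so job 6 finishes at 24 + 7 = day 31.

31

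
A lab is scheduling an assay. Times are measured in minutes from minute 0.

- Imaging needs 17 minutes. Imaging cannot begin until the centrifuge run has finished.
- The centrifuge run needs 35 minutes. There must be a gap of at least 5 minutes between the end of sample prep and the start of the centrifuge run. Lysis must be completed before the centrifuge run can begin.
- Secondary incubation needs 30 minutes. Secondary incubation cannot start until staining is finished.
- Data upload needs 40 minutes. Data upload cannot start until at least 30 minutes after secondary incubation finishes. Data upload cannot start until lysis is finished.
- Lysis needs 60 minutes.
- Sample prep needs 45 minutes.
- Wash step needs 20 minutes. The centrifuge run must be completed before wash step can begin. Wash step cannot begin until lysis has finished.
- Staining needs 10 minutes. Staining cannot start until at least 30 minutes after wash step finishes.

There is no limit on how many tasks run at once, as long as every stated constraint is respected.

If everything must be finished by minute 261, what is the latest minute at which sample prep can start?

To finish by minute 261, data upload (duration 40) must start no later than minute 221.
Secondary incubation must finish before data upload (must start by minute 221, minus 30-minute gap → minute 191). With a 30-minute duration, secondary incubation must start by 191 − 30 = minute 161.
Staining has to be done before secondary incubation (must start by minute 161). That means finishing by minute 161, i.e. starting by 161 − 10 = minute 151.
Since staining (must start by minute 151, minus 30-minute gap → minute 121) depends on it, wash step must finish by minute 121. Backing off its 20-minute duration gives a latest start of minute 101.
To finish by minute 261, imaging (duration 17) must start no later than minute 244.
The centrifuge run feeds wash step (must start by minute 101); imaging (must start by minute 244). Taking the minimum, the centrifuge run must finish by minute 101 and start by 101 − 35 = minute 66.
Sample prep must finish before the centrifuge run (must start by minute 66, minus 5-minute gap → minute 61). With a 45-minute duration, sample prep must start by 61 − 45 = minute 16.

16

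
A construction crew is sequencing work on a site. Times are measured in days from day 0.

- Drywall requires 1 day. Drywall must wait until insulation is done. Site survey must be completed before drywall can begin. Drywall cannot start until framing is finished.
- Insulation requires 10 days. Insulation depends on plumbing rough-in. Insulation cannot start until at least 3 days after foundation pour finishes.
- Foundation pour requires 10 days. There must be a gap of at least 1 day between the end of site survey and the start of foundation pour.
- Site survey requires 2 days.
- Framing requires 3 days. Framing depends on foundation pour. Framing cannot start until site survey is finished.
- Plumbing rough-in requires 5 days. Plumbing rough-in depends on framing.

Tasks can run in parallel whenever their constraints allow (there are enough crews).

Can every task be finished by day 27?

Nothing blocks site survey, so it runs from day 0 to day 2.
Foundation pour waits on site survey (finishes day 2, plus 1-day gap → day 3), so it starts at day 3 and finishes at 3 + 10 = day 13.
Framing has to wait for foundation pour (finishes day 13); site survey (finishes day 2). The latest of these is day 13, so framing runs day 13 to 13 + 3 = day 16.
Plumbing rough-in waits on framing (finishes day 16), so it starts at day 16 and finishes at 16 + 5 = day 21.
Insulation needs all of plumbing rough-in (finishes day 21); foundation pour (finishes day 13, plus 3-day gap → day 16). That puts its earliest start at day 21; it finishes at 21 + 10 = day 31.
Drywall needs all of insulation (finishes day 31); site survey (finishes day 2); framing (finishes day 16). That puts its earliest start at day 31; it finishes at 31 + 1 = day 32.
The earliest everything can be done is day 32, which is after the deadline of 27, so it is not possible.

No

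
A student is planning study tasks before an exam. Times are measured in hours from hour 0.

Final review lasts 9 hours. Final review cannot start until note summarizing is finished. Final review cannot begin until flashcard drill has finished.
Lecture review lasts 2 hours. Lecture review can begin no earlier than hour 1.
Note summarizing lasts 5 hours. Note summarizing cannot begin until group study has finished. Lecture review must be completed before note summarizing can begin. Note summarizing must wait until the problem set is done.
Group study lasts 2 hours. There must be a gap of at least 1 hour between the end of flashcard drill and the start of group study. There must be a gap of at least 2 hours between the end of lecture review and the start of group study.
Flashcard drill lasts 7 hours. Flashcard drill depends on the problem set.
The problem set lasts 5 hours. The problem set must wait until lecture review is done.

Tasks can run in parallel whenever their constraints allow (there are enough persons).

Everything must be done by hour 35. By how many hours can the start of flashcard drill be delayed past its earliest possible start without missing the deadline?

Lecture review waits on its own release at hour 1, so it starts at hour 1 and finishes at 1 + 2 = hour 3.
After lecture review (finishes hour 3), the problem set can start at hour 3 and finishes at hour 8.
Flashcard drill cannot begin until the problem set (finishes hour 8). It runs from hour 8 to 8 + 7 = hour 15.

Working backward from the deadline:
Final review must finish by hour 35; it takes 9 hours, so it must start by 35 − 9 = hour 26.
Note summarizing must finish before final review (must start by hour 26). With a 5-hour duration, note summarizing must start by 26 − 5 = hour 21.
Group study feeds into note summarizing (must start by hour 21); so group study must finish by hour 21 and therefore start by hour 19.
For flashcard drill: group study (must start by hour 19, minus 1-hour gap → hour 18); final review (must start by hour 26). The most restrictive is hour 18; with a 7-hour duration, flashcard drill must start by hour 11.
So flashcard drill can start as early as hour 8 and as late as hour 11, giving 11 − 8 = 3 hours of slack.

3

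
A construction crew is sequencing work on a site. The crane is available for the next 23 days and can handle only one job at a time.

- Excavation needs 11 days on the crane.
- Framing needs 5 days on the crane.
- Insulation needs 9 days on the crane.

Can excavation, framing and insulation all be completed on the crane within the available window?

Running back to back, the jobs need 11 + 5 + 9 = 25 days on the crane.
Since 25 > 23, they cannot all fit.

No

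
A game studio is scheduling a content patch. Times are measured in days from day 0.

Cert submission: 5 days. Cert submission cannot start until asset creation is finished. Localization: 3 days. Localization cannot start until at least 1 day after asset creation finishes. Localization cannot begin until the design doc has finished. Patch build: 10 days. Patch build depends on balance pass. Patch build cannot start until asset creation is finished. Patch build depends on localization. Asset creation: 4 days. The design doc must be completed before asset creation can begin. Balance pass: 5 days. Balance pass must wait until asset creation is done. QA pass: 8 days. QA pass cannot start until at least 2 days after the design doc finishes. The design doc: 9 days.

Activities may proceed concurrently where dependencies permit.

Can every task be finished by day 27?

Nothing blocks the design doc, so it runs from day 0 to day 9.
After the design doc (finishes day 9, plus 2-day gap → day 11), QA pass can start at day 11 and finishes at day 19.
Asset creation cannot begin until the design doc (finishes day 9). It runs from day 9 to 9 + 4 = day 13.
Cert submission waits on asset creation (finishes day 13), so it starts at day 13 and finishes at 13 + 5 = day 18.
For localization: asset creation (finishes day 13, plus 1-day gap → day 14); the design doc (finishes day 9). Taking the maximum gives a start of day 14, and it finishes at 14 + 3 = day 17.
After asset creation (finishes day 13), balance pass can start at day 13 and finishes at day 18.
Patch build needs all of balance pass (finishes day 18); asset creation (finishes day 13); localization (finishes day 17). That puts its earliest start at day 18; it finishes at 18 + 10 = day 28.
The earliest everything can be done is day 28, which is after the deadline of 27, so it is not possible.

No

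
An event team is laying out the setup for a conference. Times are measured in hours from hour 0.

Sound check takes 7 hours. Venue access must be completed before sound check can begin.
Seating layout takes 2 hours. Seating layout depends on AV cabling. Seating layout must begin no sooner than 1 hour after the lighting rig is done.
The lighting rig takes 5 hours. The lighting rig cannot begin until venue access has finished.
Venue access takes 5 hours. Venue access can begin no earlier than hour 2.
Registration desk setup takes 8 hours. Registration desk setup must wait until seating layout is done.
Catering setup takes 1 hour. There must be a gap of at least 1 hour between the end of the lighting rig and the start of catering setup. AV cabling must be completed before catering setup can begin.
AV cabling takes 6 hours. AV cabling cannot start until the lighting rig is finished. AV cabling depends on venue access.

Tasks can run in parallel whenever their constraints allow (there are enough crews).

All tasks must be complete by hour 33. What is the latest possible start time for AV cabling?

Nothing follows registration desk setup; the deadline of hour 33 is its only limit. It must start by 33 − 8 = hour 25.
Seating layout has to be done before registration desk setup (must start by hour 25). That means finishing by hour 25, i.e. starting by 25 − 2 = hour 23.
Catering setup has no dependents, so it just needs to finish by hour 33. Starting by 33 − 1 = hour 32 achieves that.
AV cabling must finish in time for seating layout (must start by hour 23); catering setup (must start by hour 32). The tightest is hour 23, so AV cabling must start by 23 − 6 = hour 17.

17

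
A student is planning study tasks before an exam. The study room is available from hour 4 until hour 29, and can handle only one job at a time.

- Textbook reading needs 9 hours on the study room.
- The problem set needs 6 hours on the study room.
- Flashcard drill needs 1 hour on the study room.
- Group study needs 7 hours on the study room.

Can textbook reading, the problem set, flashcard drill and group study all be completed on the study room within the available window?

Yes

The study room window is 29 − 4 = 25 hours.
Running back to back, the jobs need 9 + 6 + 1 + 7 = 23 hours on the study room.
Since 23 ≤ 25, they fit within the window.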